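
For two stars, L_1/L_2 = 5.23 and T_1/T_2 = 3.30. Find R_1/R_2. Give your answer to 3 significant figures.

L ∝ R²T⁴ gives R ∝ √L / T², so
R_1/R_2 = √(5.23) / (3.30)² = 2.287 / 10.89 = 0.2100.

0.210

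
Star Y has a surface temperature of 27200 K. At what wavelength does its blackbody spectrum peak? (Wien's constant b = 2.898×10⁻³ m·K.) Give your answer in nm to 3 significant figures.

λ_max = b/T = 2.898×10⁻³ / 27200 = 1.07×10^-7 m = 106.5 nm.

107 nm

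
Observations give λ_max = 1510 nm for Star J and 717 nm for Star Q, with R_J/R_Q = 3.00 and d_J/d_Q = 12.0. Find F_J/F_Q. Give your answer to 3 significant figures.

0.00318

Wien's law: T_J/T_Q = λ_Q/λ_J = 717/1510 = 0.4748.
L_J/L_Q = (R_J/R_Q)²(T_J/T_Q)⁴ = (3.00)²(0.4748)⁴ = 0.4575.
F_J/F_Q = (L_J/L_Q)/(d_J/d_Q)² = 0.4575/(12.0)² = 0.003177.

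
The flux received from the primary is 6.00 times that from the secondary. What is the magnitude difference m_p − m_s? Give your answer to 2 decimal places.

m_p − m_s = −2.5 log₁₀(F_p/F_s) = −2.5 log₁₀(6.00) = −2.5 × (0.778) = -1.945.

-1.95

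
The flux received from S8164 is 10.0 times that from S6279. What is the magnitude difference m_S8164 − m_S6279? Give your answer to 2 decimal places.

m_S8164 − m_S6279 = −2.5 log₁₀(F_S8164/F_S6279) = −2.5 log₁₀(10.0) = −2.5 × (1.000) = -2.500.

-2.50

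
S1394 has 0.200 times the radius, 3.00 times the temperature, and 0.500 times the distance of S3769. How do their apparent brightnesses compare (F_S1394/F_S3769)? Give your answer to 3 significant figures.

13.0

L_S1394/L_S3769 = (R_S1394/R_S3769)²(T_S1394/T_S3769)⁴ = (0.200)² × (3.00)⁴ = 3.240.
F_S1394/F_S3769 = (L_S1394/L_S3769)/(d_S1394/d_S3769)² = 3.240 / (0.500)² = 12.96.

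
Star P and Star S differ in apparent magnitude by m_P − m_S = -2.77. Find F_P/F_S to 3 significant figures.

12.8

F_P/F_S = 10^(−(m_P − m_S)/2.5) = 10^(2.77/2.5) = 10^1.108 = 12.82.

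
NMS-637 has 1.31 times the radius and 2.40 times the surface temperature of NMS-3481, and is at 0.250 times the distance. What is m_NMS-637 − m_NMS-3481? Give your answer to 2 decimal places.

-7.40

L_NMS-637/L_NMS-3481 = (1.31)²(2.40)⁴ = 56.94.
F_NMS-637/F_NMS-3481 = (L_NMS-637/L_NMS-3481)/(d_NMS-637/d_NMS-3481)² = 56.94/0.06250 = 911.0.
m_NMS-637 − m_NMS-3481 = −2.5 log₁₀(911.0) = -7.40.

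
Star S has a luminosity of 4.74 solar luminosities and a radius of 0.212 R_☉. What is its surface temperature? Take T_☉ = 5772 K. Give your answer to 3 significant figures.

T/T_☉ = (L/L_☉)^(1/4) / (R/R_☉)^(1/2)
T = 5772 × (4.74)^(1/4) / √(0.212) = 5772 × 1.476 / 0.4604 = 1.850×10^4 K.

1.85×10^4 K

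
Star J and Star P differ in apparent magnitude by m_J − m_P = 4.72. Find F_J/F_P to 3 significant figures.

F_J/F_P = 10^(−(m_J − m_P)/2.5) = 10^(-4.72/2.5) = 10^-1.888 = 0.01294.

0.0129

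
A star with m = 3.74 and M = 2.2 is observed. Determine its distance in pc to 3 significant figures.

20.3 pc

m − M = 5 log₁₀(d/10 pc)
3.74 − (2.2) = 1.54 = 5 log₁₀(d/10)
d = 10 × 10^(1.54/5) = 10 × 10^0.308 = 20.32 pc.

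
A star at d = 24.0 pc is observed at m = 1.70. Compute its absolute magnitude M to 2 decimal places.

M = m − 5 log₁₀(d/10 pc) = 1.70 − 5 log₁₀(24.0/10)
  = 1.70 − 5 × 0.380 = 1.70 − 1.90 = -0.20.

-0.20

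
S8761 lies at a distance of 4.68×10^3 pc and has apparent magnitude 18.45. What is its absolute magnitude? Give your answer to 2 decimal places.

5.10

M = m − 5 log₁₀(d/10 pc) = 18.45 − 5 log₁₀(4.68×10^3/10)
  = 18.45 − 5 × 2.670 = 18.45 − 13.35 = 5.10.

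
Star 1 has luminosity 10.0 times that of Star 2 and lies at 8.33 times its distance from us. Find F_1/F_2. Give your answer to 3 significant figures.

F = L/(4πd²), so F_1/F_2 = (L_1/L_2) / (d_1/d_2)²
= 10.0 / (8.33)² = 10.0 / 69.39 = 0.1441.

0.144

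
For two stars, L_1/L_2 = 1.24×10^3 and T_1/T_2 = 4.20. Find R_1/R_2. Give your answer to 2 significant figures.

L ∝ R²T⁴ gives R ∝ √L / T², so
R_1/R_2 = √(1.24×10^3) / (4.20)² = 35.21 / 17.64 = 1.996.

2.0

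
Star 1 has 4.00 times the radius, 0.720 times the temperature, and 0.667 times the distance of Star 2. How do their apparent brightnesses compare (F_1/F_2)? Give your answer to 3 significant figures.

9.66

L_1/L_2 = (R_1/R_2)²(T_1/T_2)⁴ = (4.00)² × (0.720)⁴ = 4.300.
F_1/F_2 = (L_1/L_2)/(d_1/d_2)² = 4.300 / (0.667)² = 9.665.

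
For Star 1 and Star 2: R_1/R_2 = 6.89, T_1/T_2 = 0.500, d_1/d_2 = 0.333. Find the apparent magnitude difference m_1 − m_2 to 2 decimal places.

-3.57

L_1/L_2 = (6.89)²(0.500)⁴ = 2.967.
F_1/F_2 = (L_1/L_2)/(d_1/d_2)² = 2.967/0.1109 = 26.76.
m_1 − m_2 = −2.5 log₁₀(26.76) = -3.57.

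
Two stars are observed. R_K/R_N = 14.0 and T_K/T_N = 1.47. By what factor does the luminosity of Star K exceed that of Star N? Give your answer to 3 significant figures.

915

From the Stefan–Boltzmann law, L ∝ R²T⁴, so
L_K/L_N = (R_K/R_N)² (T_K/T_N)⁴ = (14.0)² × (1.47)⁴ = 196.0 × 4.669 = 915.2.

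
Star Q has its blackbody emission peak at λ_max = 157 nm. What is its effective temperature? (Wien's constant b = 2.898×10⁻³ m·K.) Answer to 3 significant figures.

T = b/λ_max = 2.898×10⁻³ / (157×10⁻⁹) = 1.846×10^4 K.

1.85×10^4 K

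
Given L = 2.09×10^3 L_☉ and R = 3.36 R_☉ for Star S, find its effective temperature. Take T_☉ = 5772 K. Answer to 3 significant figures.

T/T_☉ = (L/L_☉)^(1/4) / (R/R_☉)^(1/2)
T = 5772 × (2.09×10^3)^(1/4) / √(3.36) = 5772 × 6.761 / 1.833 = 2.129×10^4 K.

2.13×10^4 K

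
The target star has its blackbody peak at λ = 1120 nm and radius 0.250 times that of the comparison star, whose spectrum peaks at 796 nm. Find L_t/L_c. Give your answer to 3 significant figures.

Wien's law gives T ∝ 1/λ_max, so T_t/T_c = λ_c/λ_t = 796/1120 = 0.7107.
Then L ∝ R²T⁴ gives L_t/L_c = (0.250)² × (0.7107)⁴ = 0.06250 × 0.2551 = 0.01595.

0.0159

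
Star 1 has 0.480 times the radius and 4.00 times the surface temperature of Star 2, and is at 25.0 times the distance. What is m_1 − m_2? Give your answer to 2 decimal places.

L_1/L_2 = (0.480)²(4.00)⁴ = 58.98.
F_1/F_2 = (L_1/L_2)/(d_1/d_2)² = 58.98/625.0 = 0.09437.
m_1 − m_2 = −2.5 log₁₀(0.09437) = 2.56.

2.56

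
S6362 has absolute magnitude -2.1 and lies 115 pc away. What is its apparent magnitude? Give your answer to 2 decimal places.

3.20

m = M + 5 log₁₀(d/10 pc) = -2.1 + 5 log₁₀(115/10)
  = -2.1 + 5 × 1.061 = -2.1 + 5.30 = 3.20.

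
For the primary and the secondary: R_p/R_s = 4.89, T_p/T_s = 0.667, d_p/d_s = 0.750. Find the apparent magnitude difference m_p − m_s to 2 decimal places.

-2.31

L_p/L_s = (4.89)²(0.667)⁴ = 4.733.
F_p/F_s = (L_p/L_s)/(d_p/d_s)² = 4.733/0.5625 = 8.414.
m_p − m_s = −2.5 log₁₀(8.414) = -2.31.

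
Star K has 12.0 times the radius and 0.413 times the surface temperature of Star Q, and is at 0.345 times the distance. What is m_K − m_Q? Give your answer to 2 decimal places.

-3.87

L_K/L_Q = (12.0)²(0.413)⁴ = 4.190.
F_K/F_Q = (L_K/L_Q)/(d_K/d_Q)² = 4.190/0.1190 = 35.20.
m_K − m_Q = −2.5 log₁₀(35.20) = -3.87.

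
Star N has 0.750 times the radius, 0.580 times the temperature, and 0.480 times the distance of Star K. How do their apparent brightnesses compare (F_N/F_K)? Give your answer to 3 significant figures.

L_N/L_K = (R_N/R_K)²(T_N/T_K)⁴ = (0.750)² × (0.580)⁴ = 0.06366.
F_N/F_K = (L_N/L_K)/(d_N/d_K)² = 0.06366 / (0.480)² = 0.2763.

0.276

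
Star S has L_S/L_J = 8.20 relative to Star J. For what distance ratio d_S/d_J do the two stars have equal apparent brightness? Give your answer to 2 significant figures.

Equal flux requires L_S/d_S² = L_J/d_J², so d_S/d_J = √(L_S/L_J)
= √(8.20) = 2.864.

2.9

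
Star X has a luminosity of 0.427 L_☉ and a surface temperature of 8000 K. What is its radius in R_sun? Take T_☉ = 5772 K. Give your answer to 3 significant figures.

R/R_☉ = √(L/L_☉) / (T/T_☉)² = √(0.427) / (1.386)²
       = 0.6535 / 1.921 = 0.3402.

0.340 R_sun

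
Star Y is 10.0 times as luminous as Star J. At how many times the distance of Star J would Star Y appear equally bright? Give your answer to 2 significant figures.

3.2

Equal flux requires L_Y/d_Y² = L_J/d_J², so d_Y/d_J = √(L_Y/L_J)
= √(10.0) = 3.162.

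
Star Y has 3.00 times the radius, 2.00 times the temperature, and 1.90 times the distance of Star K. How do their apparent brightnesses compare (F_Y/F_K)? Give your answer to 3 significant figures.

39.9

L_Y/L_K = (R_Y/R_K)²(T_Y/T_K)⁴ = (3.00)² × (2.00)⁴ = 144.0.
F_Y/F_K = (L_Y/L_K)/(d_Y/d_K)² = 144.0 / (1.90)² = 39.89.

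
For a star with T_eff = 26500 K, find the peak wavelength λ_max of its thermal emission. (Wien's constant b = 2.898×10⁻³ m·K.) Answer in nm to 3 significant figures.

λ_max = b/T = 2.898×10⁻³ / 26500 = 1.09×10^-7 m = 109.4 nm.

109 nm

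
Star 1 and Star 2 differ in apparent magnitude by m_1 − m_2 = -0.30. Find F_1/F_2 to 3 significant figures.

F_1/F_2 = 10^(−(m_1 − m_2)/2.5) = 10^(0.30/2.5) = 10^0.120 = 1.318.

1.32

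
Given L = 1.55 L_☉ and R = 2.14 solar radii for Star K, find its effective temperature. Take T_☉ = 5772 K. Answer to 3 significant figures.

4.40×10^3 K

T/T_☉ = (L/L_☉)^(1/4) / (R/R_☉)^(1/2)
T = 5772 × (1.55)^(1/4) / √(2.14) = 5772 × 1.116 / 1.463 = 4403 K.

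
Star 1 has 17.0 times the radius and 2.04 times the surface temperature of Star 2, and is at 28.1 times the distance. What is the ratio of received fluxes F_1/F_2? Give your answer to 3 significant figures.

L_1/L_2 = (R_1/R_2)²(T_1/T_2)⁴ = (17.0)² × (2.04)⁴ = 5005.
F_1/F_2 = (L_1/L_2)/(d_1/d_2)² = 5005 / (28.1)² = 6.339.

6.34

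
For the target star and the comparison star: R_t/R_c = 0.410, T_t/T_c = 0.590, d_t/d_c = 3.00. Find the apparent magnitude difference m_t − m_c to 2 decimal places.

L_t/L_c = (0.410)²(0.590)⁴ = 0.02037.
F_t/F_c = (L_t/L_c)/(d_t/d_c)² = 0.02037/9.000 = 0.002263.
m_t − m_c = −2.5 log₁₀(0.002263) = 6.61.

6.61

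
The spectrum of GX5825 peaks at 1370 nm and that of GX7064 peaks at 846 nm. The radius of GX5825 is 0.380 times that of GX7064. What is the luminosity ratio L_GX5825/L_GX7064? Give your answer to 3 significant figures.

Wien's law gives T ∝ 1/λ_max, so T_GX5825/T_GX7064 = λ_GX7064/λ_GX5825 = 846/1370 = 0.6175.
Then L ∝ R²T⁴ gives L_GX5825/L_GX7064 = (0.380)² × (0.6175)⁴ = 0.1444 × 0.1454 = 0.02100.

0.0210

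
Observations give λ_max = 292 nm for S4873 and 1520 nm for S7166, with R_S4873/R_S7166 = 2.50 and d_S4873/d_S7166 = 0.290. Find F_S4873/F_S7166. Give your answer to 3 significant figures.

Wien's law: T_S4873/T_S7166 = λ_S7166/λ_S4873 = 1520/292 = 5.205.
L_S4873/L_S7166 = (R_S4873/R_S7166)²(T_S4873/T_S7166)⁴ = (2.50)²(5.205)⁴ = 4589.
F_S4873/F_S7166 = (L_S4873/L_S7166)/(d_S4873/d_S7166)² = 4589/(0.290)² = 5.457×10^4.

5.46×10^4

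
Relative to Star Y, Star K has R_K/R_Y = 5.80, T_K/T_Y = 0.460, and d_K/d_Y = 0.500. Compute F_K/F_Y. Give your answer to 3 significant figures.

L_K/L_Y = (R_K/R_Y)²(T_K/T_Y)⁴ = (5.80)² × (0.460)⁴ = 1.506.
F_K/F_Y = (L_K/L_Y)/(d_K/d_Y)² = 1.506 / (0.500)² = 6.025.

6.02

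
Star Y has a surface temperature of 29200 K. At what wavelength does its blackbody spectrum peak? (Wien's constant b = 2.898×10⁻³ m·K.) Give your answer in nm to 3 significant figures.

λ_max = b/T = 2.898×10⁻³ / 29200 = 9.92×10^-8 m = 99.25 nm.

99.2 nm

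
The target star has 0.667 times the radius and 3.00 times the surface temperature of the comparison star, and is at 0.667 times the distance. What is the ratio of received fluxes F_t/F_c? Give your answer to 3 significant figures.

L_t/L_c = (R_t/R_c)²(T_t/T_c)⁴ = (0.667)² × (3.00)⁴ = 36.04.
F_t/F_c = (L_t/L_c)/(d_t/d_c)² = 36.04 / (0.667)² = 81.00.

81.0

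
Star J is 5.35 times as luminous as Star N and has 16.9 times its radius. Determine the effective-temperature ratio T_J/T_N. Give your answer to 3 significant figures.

0.370

L ∝ R²T⁴ gives T ∝ (L/R²)^(1/4), so
T_J/T_N = (5.35 / 16.9²)^(1/4) = (0.01873)^(1/4) = 0.3700.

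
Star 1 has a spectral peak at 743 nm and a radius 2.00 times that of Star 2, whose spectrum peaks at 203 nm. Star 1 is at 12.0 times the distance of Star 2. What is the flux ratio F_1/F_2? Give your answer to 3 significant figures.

1.55×10^-4

Wien's law: T_1/T_2 = λ_2/λ_1 = 203/743 = 0.2732.
L_1/L_2 = (R_1/R_2)²(T_1/T_2)⁴ = (2.00)²(0.2732)⁴ = 0.02229.
F_1/F_2 = (L_1/L_2)/(d_1/d_2)² = 0.02229/(12.0)² = 1.548×10^-4.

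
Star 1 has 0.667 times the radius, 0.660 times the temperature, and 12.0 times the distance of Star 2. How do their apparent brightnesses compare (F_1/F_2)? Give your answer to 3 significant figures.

5.86×10^-4

L_1/L_2 = (R_1/R_2)²(T_1/T_2)⁴ = (0.667)² × (0.660)⁴ = 0.08442.
F_1/F_2 = (L_1/L_2)/(d_1/d_2)² = 0.08442 / (12.0)² = 5.862×10^-4.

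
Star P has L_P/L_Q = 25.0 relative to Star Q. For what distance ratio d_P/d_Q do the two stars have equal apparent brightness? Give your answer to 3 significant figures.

5.00

Equal flux requires L_P/d_P² = L_Q/d_Q², so d_P/d_Q = √(L_P/L_Q)
= √(25.0) = 5.000.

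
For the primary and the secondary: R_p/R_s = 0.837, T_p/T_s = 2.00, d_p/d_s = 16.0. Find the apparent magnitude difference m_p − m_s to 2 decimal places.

L_p/L_s = (0.837)²(2.00)⁴ = 11.21.
F_p/F_s = (L_p/L_s)/(d_p/d_s)² = 11.21/256.0 = 0.04379.
m_p − m_s = −2.5 log₁₀(0.04379) = 3.40.

3.40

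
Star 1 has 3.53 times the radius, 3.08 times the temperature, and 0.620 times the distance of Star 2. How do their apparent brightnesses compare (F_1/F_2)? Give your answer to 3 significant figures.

L_1/L_2 = (R_1/R_2)²(T_1/T_2)⁴ = (3.53)² × (3.08)⁴ = 1121.
F_1/F_2 = (L_1/L_2)/(d_1/d_2)² = 1121 / (0.620)² = 2917.

2.92×10^3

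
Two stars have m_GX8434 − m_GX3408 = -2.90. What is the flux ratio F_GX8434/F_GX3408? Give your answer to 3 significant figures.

14.5

F_GX8434/F_GX3408 = 10^(−(m_GX8434 − m_GX3408)/2.5) = 10^(2.90/2.5) = 10^1.160 = 14.45.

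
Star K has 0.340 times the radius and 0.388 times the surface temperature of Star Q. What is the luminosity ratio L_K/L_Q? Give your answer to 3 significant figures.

From the Stefan–Boltzmann law, L ∝ R²T⁴, so
L_K/L_Q = (R_K/R_Q)² (T_K/T_Q)⁴ = (0.340)² × (0.388)⁴ = 0.1156 × 0.02266 = 0.002620.

0.00262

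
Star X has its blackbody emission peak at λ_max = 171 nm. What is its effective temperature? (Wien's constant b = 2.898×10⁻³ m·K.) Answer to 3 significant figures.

1.69×10^4 K

T = b/λ_max = 2.898×10⁻³ / (171×10⁻⁹) = 1.695×10^4 K.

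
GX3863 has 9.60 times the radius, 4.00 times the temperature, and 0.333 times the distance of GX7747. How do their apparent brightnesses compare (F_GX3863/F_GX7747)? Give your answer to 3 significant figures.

L_GX3863/L_GX7747 = (R_GX3863/R_GX7747)²(T_GX3863/T_GX7747)⁴ = (9.60)² × (4.00)⁴ = 2.359×10^4.
F_GX3863/F_GX7747 = (L_GX3863/L_GX7747)/(d_GX3863/d_GX7747)² = 2.359×10^4 / (0.333)² = 2.128×10^5.

2.13×10^5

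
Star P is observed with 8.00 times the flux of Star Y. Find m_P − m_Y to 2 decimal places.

-2.26

m_P − m_Y = −2.5 log₁₀(F_P/F_Y) = −2.5 log₁₀(8.00) = −2.5 × (0.903) = -2.258.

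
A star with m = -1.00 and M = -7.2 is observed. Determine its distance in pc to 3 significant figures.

m − M = 5 log₁₀(d/10 pc)
-1.00 − (-7.2) = 6.20 = 5 log₁₀(d/10)
d = 10 × 10^(6.20/5) = 10 × 10^1.240 = 173.8 pc.

174 pc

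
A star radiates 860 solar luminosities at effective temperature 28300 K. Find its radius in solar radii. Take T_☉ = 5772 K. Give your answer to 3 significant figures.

1.22 solar radii

R/R_☉ = √(L/L_☉) / (T/T_☉)² = √(860) / (4.903)²
       = 29.33 / 24.04 = 1.220.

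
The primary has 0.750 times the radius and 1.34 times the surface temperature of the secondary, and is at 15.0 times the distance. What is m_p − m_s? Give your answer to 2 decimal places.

L_p/L_s = (0.750)²(1.34)⁴ = 1.814.
F_p/F_s = (L_p/L_s)/(d_p/d_s)² = 1.814/225.0 = 0.008060.
m_p − m_s = −2.5 log₁₀(0.008060) = 5.23.

5.23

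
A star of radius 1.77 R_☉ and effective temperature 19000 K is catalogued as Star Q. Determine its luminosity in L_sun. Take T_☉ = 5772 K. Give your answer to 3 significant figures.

368 L_sun

L/L_☉ = (R/R_☉)² (T/T_☉)⁴ = (1.77)² × (19000/5772)⁴
       = 3.133 × (3.292)⁴ = 3.133 × 117.4 = 367.8.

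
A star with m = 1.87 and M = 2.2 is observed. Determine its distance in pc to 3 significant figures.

m − M = 5 log₁₀(d/10 pc)
1.87 − (2.2) = -0.33 = 5 log₁₀(d/10)
d = 10 × 10^(-0.33/5) = 10 × 10^-0.066 = 8.590 pc.

8.59 pc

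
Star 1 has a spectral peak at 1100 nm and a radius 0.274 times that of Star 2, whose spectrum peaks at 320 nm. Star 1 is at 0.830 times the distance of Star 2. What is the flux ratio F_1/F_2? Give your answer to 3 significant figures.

Wien's law: T_1/T_2 = λ_2/λ_1 = 320/1100 = 0.2909.
L_1/L_2 = (R_1/R_2)²(T_1/T_2)⁴ = (0.274)²(0.2909)⁴ = 5.377×10^-4.
F_1/F_2 = (L_1/L_2)/(d_1/d_2)² = 5.377×10^-4/(0.830)² = 7.805×10^-4.

7.81×10^-4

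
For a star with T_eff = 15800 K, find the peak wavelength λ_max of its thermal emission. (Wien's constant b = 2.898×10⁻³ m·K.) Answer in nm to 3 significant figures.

λ_max = b/T = 2.898×10⁻³ / 15800 = 1.83×10^-7 m = 183.4 nm.

183 nm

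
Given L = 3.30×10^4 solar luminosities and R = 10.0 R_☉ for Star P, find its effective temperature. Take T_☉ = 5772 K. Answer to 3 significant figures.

T/T_☉ = (L/L_☉)^(1/4) / (R/R_☉)^(1/2)
T = 5772 × (3.30×10^4)^(1/4) / √(10.0) = 5772 × 13.48 / 3.162 = 2.460×10^4 K.

2.46×10^4 K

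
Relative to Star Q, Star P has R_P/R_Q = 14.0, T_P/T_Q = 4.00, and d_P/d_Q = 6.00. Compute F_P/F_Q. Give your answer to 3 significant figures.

1.39×10^3

L_P/L_Q = (R_P/R_Q)²(T_P/T_Q)⁴ = (14.0)² × (4.00)⁴ = 5.018×10^4.
F_P/F_Q = (L_P/L_Q)/(d_P/d_Q)² = 5.018×10^4 / (6.00)² = 1394.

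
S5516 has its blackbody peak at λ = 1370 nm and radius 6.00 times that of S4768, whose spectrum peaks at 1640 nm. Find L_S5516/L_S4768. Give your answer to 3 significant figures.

Wien's law gives T ∝ 1/λ_max, so T_S5516/T_S4768 = λ_S4768/λ_S5516 = 1640/1370 = 1.197.
Then L ∝ R²T⁴ gives L_S5516/L_S4768 = (6.00)² × (1.197)⁴ = 36.00 × 2.053 = 73.93.

73.9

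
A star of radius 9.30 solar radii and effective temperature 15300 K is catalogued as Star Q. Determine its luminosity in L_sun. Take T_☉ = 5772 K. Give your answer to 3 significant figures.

4.27×10^3 L_sun

L/L_☉ = (R/R_☉)² (T/T_☉)⁴ = (9.30)² × (15300/5772)⁴
       = 86.49 × (2.651)⁴ = 86.49 × 49.37 = 4270.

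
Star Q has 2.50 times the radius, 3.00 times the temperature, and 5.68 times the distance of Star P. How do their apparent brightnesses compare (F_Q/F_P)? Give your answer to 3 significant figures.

L_Q/L_P = (R_Q/R_P)²(T_Q/T_P)⁴ = (2.50)² × (3.00)⁴ = 506.2.
F_Q/F_P = (L_Q/L_P)/(d_Q/d_P)² = 506.2 / (5.68)² = 15.69.

15.7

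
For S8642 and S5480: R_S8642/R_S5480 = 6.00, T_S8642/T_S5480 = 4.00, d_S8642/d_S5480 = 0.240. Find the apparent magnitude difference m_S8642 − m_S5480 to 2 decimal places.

L_S8642/L_S5480 = (6.00)²(4.00)⁴ = 9216.
F_S8642/F_S5480 = (L_S8642/L_S5480)/(d_S8642/d_S5480)² = 9216/0.05760 = 1.600×10^5.
m_S8642 − m_S5480 = −2.5 log₁₀(1.600×10^5) = -13.01.

-13.01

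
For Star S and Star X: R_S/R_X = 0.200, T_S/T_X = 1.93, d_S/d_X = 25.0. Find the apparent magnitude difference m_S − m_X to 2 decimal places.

7.63

L_S/L_X = (0.200)²(1.93)⁴ = 0.5550.
F_S/F_X = (L_S/L_X)/(d_S/d_X)² = 0.5550/625.0 = 8.880×10^-4.
m_S − m_X = −2.5 log₁₀(8.880×10^-4) = 7.63.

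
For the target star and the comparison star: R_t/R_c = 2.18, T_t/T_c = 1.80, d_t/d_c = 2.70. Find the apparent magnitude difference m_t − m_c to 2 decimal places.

-2.09

L_t/L_c = (2.18)²(1.80)⁴ = 49.89.
F_t/F_c = (L_t/L_c)/(d_t/d_c)² = 49.89/7.290 = 6.843.
m_t − m_c = −2.5 log₁₀(6.843) = -2.09.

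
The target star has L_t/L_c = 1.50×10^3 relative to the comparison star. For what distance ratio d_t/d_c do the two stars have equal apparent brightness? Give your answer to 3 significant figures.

38.7

Equal flux requires L_t/d_t² = L_c/d_c², so d_t/d_c = √(L_t/L_c)
= √(1.50×10^3) = 38.73.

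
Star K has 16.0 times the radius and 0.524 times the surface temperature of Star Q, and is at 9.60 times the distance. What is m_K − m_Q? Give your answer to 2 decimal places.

L_K/L_Q = (16.0)²(0.524)⁴ = 19.30.
F_K/F_Q = (L_K/L_Q)/(d_K/d_Q)² = 19.30/92.16 = 0.2094.
m_K − m_Q = −2.5 log₁₀(0.2094) = 1.70.

1.70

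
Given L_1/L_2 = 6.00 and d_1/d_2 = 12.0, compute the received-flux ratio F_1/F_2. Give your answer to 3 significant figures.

0.0417

F = L/(4πd²), so F_1/F_2 = (L_1/L_2) / (d_1/d_2)²
= 6.00 / (12.0)² = 6.00 / 144.0 = 0.04167.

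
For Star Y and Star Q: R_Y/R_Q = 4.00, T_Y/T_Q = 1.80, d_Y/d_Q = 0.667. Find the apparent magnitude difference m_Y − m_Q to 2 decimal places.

-6.44

L_Y/L_Q = (4.00)²(1.80)⁴ = 168.0.
F_Y/F_Q = (L_Y/L_Q)/(d_Y/d_Q)² = 168.0/0.4449 = 377.5.
m_Y − m_Q = −2.5 log₁₀(377.5) = -6.44.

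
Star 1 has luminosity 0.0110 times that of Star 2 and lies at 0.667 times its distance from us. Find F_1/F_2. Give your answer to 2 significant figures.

F = L/(4πd²), so F_1/F_2 = (L_1/L_2) / (d_1/d_2)²
= 0.0110 / (0.667)² = 0.0110 / 0.4449 = 0.02473.

0.025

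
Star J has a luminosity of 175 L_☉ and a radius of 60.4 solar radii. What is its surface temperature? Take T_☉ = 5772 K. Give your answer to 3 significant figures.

T/T_☉ = (L/L_☉)^(1/4) / (R/R_☉)^(1/2)
T = 5772 × (175)^(1/4) / √(60.4) = 5772 × 3.637 / 7.772 = 2701 K.

2.70×10^3 K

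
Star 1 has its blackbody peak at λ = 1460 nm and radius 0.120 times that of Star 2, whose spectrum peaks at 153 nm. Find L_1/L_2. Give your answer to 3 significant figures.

Wien's law gives T ∝ 1/λ_max, so T_1/T_2 = λ_2/λ_1 = 153/1460 = 0.1048.
Then L ∝ R²T⁴ gives L_1/L_2 = (0.120)² × (0.1048)⁴ = 0.01440 × 1.206×10^-4 = 1.737×10^-6.

1.74×10^-6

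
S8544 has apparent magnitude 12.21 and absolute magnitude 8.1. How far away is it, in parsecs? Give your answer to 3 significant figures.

m − M = 5 log₁₀(d/10 pc)
12.21 − (8.1) = 4.11 = 5 log₁₀(d/10)
d = 10 × 10^(4.11/5) = 10 × 10^0.822 = 66.37 pc.

66.4 pc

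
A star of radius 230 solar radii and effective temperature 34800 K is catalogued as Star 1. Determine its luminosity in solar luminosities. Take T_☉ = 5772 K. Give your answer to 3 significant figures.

6.99×10^7 solar luminosities

L/L_☉ = (R/R_☉)² (T/T_☉)⁴ = (230)² × (34800/5772)⁴
       = 5.290×10^4 × (6.029)⁴ = 5.290×10^4 × 1321 = 6.990×10^7.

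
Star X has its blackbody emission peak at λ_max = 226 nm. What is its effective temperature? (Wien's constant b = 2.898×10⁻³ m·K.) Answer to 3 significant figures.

1.28×10^4 K

T = b/λ_max = 2.898×10⁻³ / (226×10⁻⁹) = 1.282×10^4 K.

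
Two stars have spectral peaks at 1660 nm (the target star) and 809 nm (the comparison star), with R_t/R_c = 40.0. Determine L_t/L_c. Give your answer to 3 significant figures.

90.3

Wien's law gives T ∝ 1/λ_max, so T_t/T_c = λ_c/λ_t = 809/1660 = 0.4873.
Then L ∝ R²T⁴ gives L_t/L_c = (40.0)² × (0.4873)⁴ = 1600 × 0.05641 = 90.26.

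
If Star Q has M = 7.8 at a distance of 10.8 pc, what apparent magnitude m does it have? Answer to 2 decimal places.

7.97

m = M + 5 log₁₀(d/10 pc) = 7.8 + 5 log₁₀(10.8/10)
  = 7.8 + 5 × 0.033 = 7.8 + 0.17 = 7.97.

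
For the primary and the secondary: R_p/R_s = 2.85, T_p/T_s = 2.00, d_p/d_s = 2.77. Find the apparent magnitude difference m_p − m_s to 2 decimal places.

L_p/L_s = (2.85)²(2.00)⁴ = 130.0.
F_p/F_s = (L_p/L_s)/(d_p/d_s)² = 130.0/7.673 = 16.94.
m_p − m_s = −2.5 log₁₀(16.94) = -3.07.

-3.07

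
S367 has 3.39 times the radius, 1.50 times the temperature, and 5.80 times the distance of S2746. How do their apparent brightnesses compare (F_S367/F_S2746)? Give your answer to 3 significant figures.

1.73

L_S367/L_S2746 = (R_S367/R_S2746)²(T_S367/T_S2746)⁴ = (3.39)² × (1.50)⁴ = 58.18.
F_S367/F_S2746 = (L_S367/L_S2746)/(d_S367/d_S2746)² = 58.18 / (5.80)² = 1.729.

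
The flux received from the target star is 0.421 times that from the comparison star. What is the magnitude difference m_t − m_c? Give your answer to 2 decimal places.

0.94

m_t − m_c = −2.5 log₁₀(F_t/F_c) = −2.5 log₁₀(0.421) = −2.5 × (-0.376) = 0.939.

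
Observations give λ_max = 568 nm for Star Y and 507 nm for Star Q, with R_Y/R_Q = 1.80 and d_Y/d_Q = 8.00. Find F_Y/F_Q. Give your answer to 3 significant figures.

0.0321

Wien's law: T_Y/T_Q = λ_Q/λ_Y = 507/568 = 0.8926.
L_Y/L_Q = (R_Y/R_Q)²(T_Y/T_Q)⁴ = (1.80)²(0.8926)⁴ = 2.057.
F_Y/F_Q = (L_Y/L_Q)/(d_Y/d_Q)² = 2.057/(8.00)² = 0.03214.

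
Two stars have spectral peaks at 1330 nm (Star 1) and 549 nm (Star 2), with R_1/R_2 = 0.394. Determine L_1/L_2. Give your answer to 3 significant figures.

Wien's law gives T ∝ 1/λ_max, so T_1/T_2 = λ_2/λ_1 = 549/1330 = 0.4128.
Then L ∝ R²T⁴ gives L_1/L_2 = (0.394)² × (0.4128)⁴ = 0.1552 × 0.02903 = 0.004507.

0.00451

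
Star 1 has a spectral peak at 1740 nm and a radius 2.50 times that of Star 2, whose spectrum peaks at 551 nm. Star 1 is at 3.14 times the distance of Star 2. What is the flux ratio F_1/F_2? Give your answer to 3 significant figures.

0.00637

Wien's law: T_1/T_2 = λ_2/λ_1 = 551/1740 = 0.3167.
L_1/L_2 = (R_1/R_2)²(T_1/T_2)⁴ = (2.50)²(0.3167)⁴ = 0.06285.
F_1/F_2 = (L_1/L_2)/(d_1/d_2)² = 0.06285/(3.14)² = 0.006374.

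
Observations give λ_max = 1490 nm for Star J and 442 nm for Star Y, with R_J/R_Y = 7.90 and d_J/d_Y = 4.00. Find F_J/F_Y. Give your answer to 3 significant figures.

0.0302

Wien's law: T_J/T_Y = λ_Y/λ_J = 442/1490 = 0.2966.
L_J/L_Y = (R_J/R_Y)²(T_J/T_Y)⁴ = (7.90)²(0.2966)⁴ = 0.4833.
F_J/F_Y = (L_J/L_Y)/(d_J/d_Y)² = 0.4833/(4.00)² = 0.03020.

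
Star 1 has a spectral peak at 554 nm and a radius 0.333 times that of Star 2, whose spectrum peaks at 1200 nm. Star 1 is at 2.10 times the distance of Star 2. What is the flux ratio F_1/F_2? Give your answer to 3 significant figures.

0.554

Wien's law: T_1/T_2 = λ_2/λ_1 = 1200/554 = 2.166.
L_1/L_2 = (R_1/R_2)²(T_1/T_2)⁴ = (0.333)²(2.166)⁴ = 2.441.
F_1/F_2 = (L_1/L_2)/(d_1/d_2)² = 2.441/(2.10)² = 0.5535.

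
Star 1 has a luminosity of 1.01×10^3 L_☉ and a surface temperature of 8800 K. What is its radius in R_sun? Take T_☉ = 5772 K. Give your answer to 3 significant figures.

R/R_☉ = √(L/L_☉) / (T/T_☉)² = √(1.01×10^3) / (1.525)²
       = 31.78 / 2.324 = 13.67.

13.7 R_sun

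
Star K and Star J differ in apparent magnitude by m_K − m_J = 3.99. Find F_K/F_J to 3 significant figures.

0.0254

F_K/F_J = 10^(−(m_K − m_J)/2.5) = 10^(-3.99/2.5) = 10^-1.596 = 0.02535.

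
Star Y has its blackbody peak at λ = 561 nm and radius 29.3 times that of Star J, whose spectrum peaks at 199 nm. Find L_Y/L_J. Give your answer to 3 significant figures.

Wien's law gives T ∝ 1/λ_max, so T_Y/T_J = λ_J/λ_Y = 199/561 = 0.3547.
Then L ∝ R²T⁴ gives L_Y/L_J = (29.3)² × (0.3547)⁴ = 858.5 × 0.01583 = 13.59.

13.6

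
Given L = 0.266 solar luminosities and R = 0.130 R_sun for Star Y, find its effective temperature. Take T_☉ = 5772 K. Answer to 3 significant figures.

T/T_☉ = (L/L_☉)^(1/4) / (R/R_☉)^(1/2)
T = 5772 × (0.266)^(1/4) / √(0.130) = 5772 × 0.7182 / 0.3606 = 1.150×10^4 K.

1.15×10^4 K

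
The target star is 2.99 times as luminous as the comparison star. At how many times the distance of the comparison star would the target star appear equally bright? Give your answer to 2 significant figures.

Equal flux requires L_t/d_t² = L_c/d_c², so d_t/d_c = √(L_t/L_c)
= √(2.99) = 1.729.

1.7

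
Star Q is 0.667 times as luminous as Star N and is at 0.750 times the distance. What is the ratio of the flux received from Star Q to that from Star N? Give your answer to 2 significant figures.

F = L/(4πd²), so F_Q/F_N = (L_Q/L_N) / (d_Q/d_N)²
= 0.667 / (0.750)² = 0.667 / 0.5625 = 1.186.

1.2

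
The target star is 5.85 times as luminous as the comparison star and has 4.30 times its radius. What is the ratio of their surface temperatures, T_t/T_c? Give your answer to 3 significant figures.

L ∝ R²T⁴ gives T ∝ (L/R²)^(1/4), so
T_t/T_c = (5.85 / 4.30²)^(1/4) = (0.3164)^(1/4) = 0.7500.

0.750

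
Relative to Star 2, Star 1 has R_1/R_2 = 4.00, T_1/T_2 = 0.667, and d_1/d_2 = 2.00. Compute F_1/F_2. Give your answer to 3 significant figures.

0.792

L_1/L_2 = (R_1/R_2)²(T_1/T_2)⁴ = (4.00)² × (0.667)⁴ = 3.167.
F_1/F_2 = (L_1/L_2)/(d_1/d_2)² = 3.167 / (2.00)² = 0.7917.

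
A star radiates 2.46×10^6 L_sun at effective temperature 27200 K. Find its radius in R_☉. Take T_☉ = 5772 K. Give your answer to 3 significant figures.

70.6 R_☉

R/R_☉ = √(L/L_☉) / (T/T_☉)² = √(2.46×10^6) / (4.712)²
       = 1568 / 22.21 = 70.63.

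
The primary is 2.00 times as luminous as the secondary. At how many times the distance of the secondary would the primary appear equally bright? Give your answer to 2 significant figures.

1.4

Equal flux requires L_p/d_p² = L_s/d_s², so d_p/d_s = √(L_p/L_s)
= √(2.00) = 1.414.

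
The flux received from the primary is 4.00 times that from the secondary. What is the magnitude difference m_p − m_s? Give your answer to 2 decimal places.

m_p − m_s = −2.5 log₁₀(F_p/F_s) = −2.5 log₁₀(4.00) = −2.5 × (0.602) = -1.505.

-1.51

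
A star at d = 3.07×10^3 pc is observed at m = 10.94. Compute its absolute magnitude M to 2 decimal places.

M = m − 5 log₁₀(d/10 pc) = 10.94 − 5 log₁₀(3.07×10^3/10)
  = 10.94 − 5 × 2.487 = 10.94 − 12.44 = -1.50.

-1.50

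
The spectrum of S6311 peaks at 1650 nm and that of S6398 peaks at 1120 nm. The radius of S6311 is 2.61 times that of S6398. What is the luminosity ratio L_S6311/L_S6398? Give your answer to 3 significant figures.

1.45

Wien's law gives T ∝ 1/λ_max, so T_S6311/T_S6398 = λ_S6398/λ_S6311 = 1120/1650 = 0.6788.
Then L ∝ R²T⁴ gives L_S6311/L_S6398 = (2.61)² × (0.6788)⁴ = 6.812 × 0.2123 = 1.446.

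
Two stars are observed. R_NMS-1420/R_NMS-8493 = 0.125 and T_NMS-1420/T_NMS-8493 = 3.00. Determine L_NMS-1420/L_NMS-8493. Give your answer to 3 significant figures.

From the Stefan–Boltzmann law, L ∝ R²T⁴, so
L_NMS-1420/L_NMS-8493 = (R_NMS-1420/R_NMS-8493)² (T_NMS-1420/T_NMS-8493)⁴ = (0.125)² × (3.00)⁴ = 0.01562 × 81.00 = 1.266.

1.27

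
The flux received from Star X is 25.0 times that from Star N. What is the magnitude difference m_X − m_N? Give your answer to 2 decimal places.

-3.49

m_X − m_N = −2.5 log₁₀(F_X/F_N) = −2.5 log₁₀(25.0) = −2.5 × (1.398) = -3.495.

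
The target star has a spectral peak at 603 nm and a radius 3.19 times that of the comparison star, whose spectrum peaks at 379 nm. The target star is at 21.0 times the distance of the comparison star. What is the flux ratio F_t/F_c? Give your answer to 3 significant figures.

Wien's law: T_t/T_c = λ_c/λ_t = 379/603 = 0.6285.
L_t/L_c = (R_t/R_c)²(T_t/T_c)⁴ = (3.19)²(0.6285)⁴ = 1.588.
F_t/F_c = (L_t/L_c)/(d_t/d_c)² = 1.588/(21.0)² = 0.003601.

0.00360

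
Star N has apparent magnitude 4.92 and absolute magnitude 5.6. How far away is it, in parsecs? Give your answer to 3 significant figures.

m − M = 5 log₁₀(d/10 pc)
4.92 − (5.6) = -0.68 = 5 log₁₀(d/10)
d = 10 × 10^(-0.68/5) = 10 × 10^-0.136 = 7.311 pc.

7.31 pc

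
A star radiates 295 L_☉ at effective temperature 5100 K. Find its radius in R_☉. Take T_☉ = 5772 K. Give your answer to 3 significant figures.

R/R_☉ = √(L/L_☉) / (T/T_☉)² = √(295) / (0.8836)²
       = 17.18 / 0.7807 = 22.00.

22.0 R_☉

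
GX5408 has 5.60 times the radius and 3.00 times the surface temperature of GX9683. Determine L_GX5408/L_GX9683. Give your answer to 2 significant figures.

2.5×10^3

From the Stefan–Boltzmann law, L ∝ R²T⁴, so
L_GX5408/L_GX9683 = (R_GX5408/R_GX9683)² (T_GX5408/T_GX9683)⁴ = (5.60)² × (3.00)⁴ = 31.36 × 81.00 = 2540.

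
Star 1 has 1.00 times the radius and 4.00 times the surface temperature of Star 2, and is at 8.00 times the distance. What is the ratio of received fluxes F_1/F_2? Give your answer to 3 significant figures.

4.00

L_1/L_2 = (R_1/R_2)²(T_1/T_2)⁴ = (1.00)² × (4.00)⁴ = 256.0.
F_1/F_2 = (L_1/L_2)/(d_1/d_2)² = 256.0 / (8.00)² = 4.000.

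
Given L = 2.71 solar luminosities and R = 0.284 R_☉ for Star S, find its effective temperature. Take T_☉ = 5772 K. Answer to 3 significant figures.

T/T_☉ = (L/L_☉)^(1/4) / (R/R_☉)^(1/2)
T = 5772 × (2.71)^(1/4) / √(0.284) = 5772 × 1.283 / 0.5329 = 1.390×10^4 K.

1.39×10^4 K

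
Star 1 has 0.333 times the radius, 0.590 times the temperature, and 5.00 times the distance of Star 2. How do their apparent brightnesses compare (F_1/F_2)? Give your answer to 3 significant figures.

5.37×10^-4

L_1/L_2 = (R_1/R_2)²(T_1/T_2)⁴ = (0.333)² × (0.590)⁴ = 0.01344.
F_1/F_2 = (L_1/L_2)/(d_1/d_2)² = 0.01344 / (5.00)² = 5.375×10^-4.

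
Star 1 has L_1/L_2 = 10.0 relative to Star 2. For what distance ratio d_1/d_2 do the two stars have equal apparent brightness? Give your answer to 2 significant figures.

3.2

Equal flux requires L_1/d_1² = L_2/d_2², so d_1/d_2 = √(L_1/L_2)
= √(10.0) = 3.162.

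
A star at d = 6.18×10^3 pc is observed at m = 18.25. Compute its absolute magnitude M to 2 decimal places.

M = m − 5 log₁₀(d/10 pc) = 18.25 − 5 log₁₀(6.18×10^3/10)
  = 18.25 − 5 × 2.791 = 18.25 − 13.95 = 4.30.

4.30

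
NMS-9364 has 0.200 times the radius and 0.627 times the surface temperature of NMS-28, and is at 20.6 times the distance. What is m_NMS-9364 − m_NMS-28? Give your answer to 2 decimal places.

12.09

L_NMS-9364/L_NMS-28 = (0.200)²(0.627)⁴ = 0.006182.
F_NMS-9364/F_NMS-28 = (L_NMS-9364/L_NMS-28)/(d_NMS-9364/d_NMS-28)² = 0.006182/424.4 = 1.457×10^-5.
m_NMS-9364 − m_NMS-28 = −2.5 log₁₀(1.457×10^-5) = 12.09.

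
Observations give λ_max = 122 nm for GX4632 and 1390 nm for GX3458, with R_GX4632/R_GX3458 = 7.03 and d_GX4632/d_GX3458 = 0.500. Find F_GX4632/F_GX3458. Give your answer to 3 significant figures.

3.33×10^6

Wien's law: T_GX4632/T_GX3458 = λ_GX3458/λ_GX4632 = 1390/122 = 11.39.
L_GX4632/L_GX3458 = (R_GX4632/R_GX3458)²(T_GX4632/T_GX3458)⁴ = (7.03)²(11.39)⁴ = 8.328×10^5.
F_GX4632/F_GX3458 = (L_GX4632/L_GX3458)/(d_GX4632/d_GX3458)² = 8.328×10^5/(0.500)² = 3.331×10^6.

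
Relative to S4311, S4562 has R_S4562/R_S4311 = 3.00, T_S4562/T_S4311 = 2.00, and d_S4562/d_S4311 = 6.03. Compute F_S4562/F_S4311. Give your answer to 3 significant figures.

L_S4562/L_S4311 = (R_S4562/R_S4311)²(T_S4562/T_S4311)⁴ = (3.00)² × (2.00)⁴ = 144.0.
F_S4562/F_S4311 = (L_S4562/L_S4311)/(d_S4562/d_S4311)² = 144.0 / (6.03)² = 3.960.

3.96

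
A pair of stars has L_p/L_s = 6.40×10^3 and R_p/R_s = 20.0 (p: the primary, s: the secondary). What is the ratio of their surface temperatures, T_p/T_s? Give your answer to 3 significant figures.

2.00

L ∝ R²T⁴ gives T ∝ (L/R²)^(1/4), so
T_p/T_s = (6.40×10^3 / 20.0²)^(1/4) = (16.00)^(1/4) = 2.000.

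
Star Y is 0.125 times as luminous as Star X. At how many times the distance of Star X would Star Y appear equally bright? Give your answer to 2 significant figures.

0.35

Equal flux requires L_Y/d_Y² = L_X/d_X², so d_Y/d_X = √(L_Y/L_X)
= √(0.125) = 0.3536.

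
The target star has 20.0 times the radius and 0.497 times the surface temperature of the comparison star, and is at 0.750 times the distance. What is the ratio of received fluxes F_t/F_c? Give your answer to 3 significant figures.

L_t/L_c = (R_t/R_c)²(T_t/T_c)⁴ = (20.0)² × (0.497)⁴ = 24.41.
F_t/F_c = (L_t/L_c)/(d_t/d_c)² = 24.41 / (0.750)² = 43.39.

43.4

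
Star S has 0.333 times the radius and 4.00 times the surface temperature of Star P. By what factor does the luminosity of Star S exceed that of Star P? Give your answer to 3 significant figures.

From the Stefan–Boltzmann law, L ∝ R²T⁴, so
L_S/L_P = (R_S/R_P)² (T_S/T_P)⁴ = (0.333)² × (4.00)⁴ = 0.1109 × 256.0 = 28.39.

28.4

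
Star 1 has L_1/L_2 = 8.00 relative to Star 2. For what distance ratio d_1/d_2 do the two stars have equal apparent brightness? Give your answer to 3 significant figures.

2.83

Equal flux requires L_1/d_1² = L_2/d_2², so d_1/d_2 = √(L_1/L_2)
= √(8.00) = 2.828.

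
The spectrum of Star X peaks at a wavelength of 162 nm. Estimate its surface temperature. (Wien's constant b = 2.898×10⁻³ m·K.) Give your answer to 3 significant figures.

1.79×10^4 K

T = b/λ_max = 2.898×10⁻³ / (162×10⁻⁹) = 1.789×10^4 K.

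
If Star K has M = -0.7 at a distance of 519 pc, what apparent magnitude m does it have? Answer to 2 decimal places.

7.88

m = M + 5 log₁₀(d/10 pc) = -0.7 + 5 log₁₀(519/10)
  = -0.7 + 5 × 1.715 = -0.7 + 8.58 = 7.88.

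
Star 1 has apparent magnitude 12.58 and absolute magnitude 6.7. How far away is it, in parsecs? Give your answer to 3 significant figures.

m − M = 5 log₁₀(d/10 pc)
12.58 − (6.7) = 5.88 = 5 log₁₀(d/10)
d = 10 × 10^(5.88/5) = 10 × 10^1.176 = 150.0 pc.

150 pc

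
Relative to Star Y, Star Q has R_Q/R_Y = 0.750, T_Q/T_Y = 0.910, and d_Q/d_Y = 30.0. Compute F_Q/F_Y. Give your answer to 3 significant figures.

4.29×10^-4

L_Q/L_Y = (R_Q/R_Y)²(T_Q/T_Y)⁴ = (0.750)² × (0.910)⁴ = 0.3857.
F_Q/F_Y = (L_Q/L_Y)/(d_Q/d_Y)² = 0.3857 / (30.0)² = 4.286×10^-4.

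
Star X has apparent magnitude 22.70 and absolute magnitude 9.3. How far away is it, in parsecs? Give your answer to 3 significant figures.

4.79×10^3 pc

m − M = 5 log₁₀(d/10 pc)
22.70 − (9.3) = 13.40 = 5 log₁₀(d/10)
d = 10 × 10^(13.40/5) = 10 × 10^2.680 = 4786 pc.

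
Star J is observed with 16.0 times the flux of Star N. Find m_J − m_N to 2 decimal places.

-3.01

m_J − m_N = −2.5 log₁₀(F_J/F_N) = −2.5 log₁₀(16.0) = −2.5 × (1.204) = -3.010.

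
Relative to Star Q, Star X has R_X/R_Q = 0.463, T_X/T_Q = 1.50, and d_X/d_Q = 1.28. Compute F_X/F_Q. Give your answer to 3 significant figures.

L_X/L_Q = (R_X/R_Q)²(T_X/T_Q)⁴ = (0.463)² × (1.50)⁴ = 1.085.
F_X/F_Q = (L_X/L_Q)/(d_X/d_Q)² = 1.085 / (1.28)² = 0.6624.

0.662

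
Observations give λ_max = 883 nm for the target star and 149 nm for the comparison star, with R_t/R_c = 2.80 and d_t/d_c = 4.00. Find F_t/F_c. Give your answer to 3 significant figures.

3.97×10^-4

Wien's law: T_t/T_c = λ_c/λ_t = 149/883 = 0.1687.
L_t/L_c = (R_t/R_c)²(T_t/T_c)⁴ = (2.80)²(0.1687)⁴ = 0.006357.
F_t/F_c = (L_t/L_c)/(d_t/d_c)² = 0.006357/(4.00)² = 3.973×10^-4.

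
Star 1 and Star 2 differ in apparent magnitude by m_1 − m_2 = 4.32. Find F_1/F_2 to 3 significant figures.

0.0187

F_1/F_2 = 10^(−(m_1 − m_2)/2.5) = 10^(-4.32/2.5) = 10^-1.728 = 0.01871.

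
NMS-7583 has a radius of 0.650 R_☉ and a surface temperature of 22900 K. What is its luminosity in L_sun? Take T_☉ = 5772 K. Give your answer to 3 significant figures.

105 L_sun

L/L_☉ = (R/R_☉)² (T/T_☉)⁴ = (0.650)² × (22900/5772)⁴
       = 0.4225 × (3.967)⁴ = 0.4225 × 247.8 = 104.7.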